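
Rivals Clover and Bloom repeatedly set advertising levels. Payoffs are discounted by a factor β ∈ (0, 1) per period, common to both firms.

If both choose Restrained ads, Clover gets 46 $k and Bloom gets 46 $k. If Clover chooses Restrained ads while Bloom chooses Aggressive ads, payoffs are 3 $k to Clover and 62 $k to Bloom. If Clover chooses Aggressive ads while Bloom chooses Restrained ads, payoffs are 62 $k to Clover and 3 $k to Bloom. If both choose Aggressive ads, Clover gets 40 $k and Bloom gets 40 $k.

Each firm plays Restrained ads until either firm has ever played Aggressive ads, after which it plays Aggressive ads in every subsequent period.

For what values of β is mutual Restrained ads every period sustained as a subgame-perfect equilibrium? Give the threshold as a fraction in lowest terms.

8/11

46/(1−β) ≥ 62 + 40β/(1−β)
46 ≥ 62 − 22β
β ≥ 16/22 = 8/11.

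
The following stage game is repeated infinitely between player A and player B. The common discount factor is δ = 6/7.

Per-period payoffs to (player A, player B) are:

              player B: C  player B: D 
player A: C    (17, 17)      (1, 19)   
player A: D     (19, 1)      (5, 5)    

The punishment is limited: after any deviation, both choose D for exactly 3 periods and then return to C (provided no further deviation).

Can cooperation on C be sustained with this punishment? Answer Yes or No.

Comparing payoff streams over the 4 periods until play realigns: cooperate → 17(1+δ+…+δ^3); deviate → 19 + 5(δ+…+δ^3).
Cooperation is sustained iff (17−5)(δ+…+δ^3) ≥ 19−17.
δ+…+δ^3 = 6/7·(1−(6/7)^3)/(1−6/7) = 2.2216, and (19−17)/(17−5) = 0.1667.
2.2216 ≥ 0.1667, so cooperation is sustainable.

Yes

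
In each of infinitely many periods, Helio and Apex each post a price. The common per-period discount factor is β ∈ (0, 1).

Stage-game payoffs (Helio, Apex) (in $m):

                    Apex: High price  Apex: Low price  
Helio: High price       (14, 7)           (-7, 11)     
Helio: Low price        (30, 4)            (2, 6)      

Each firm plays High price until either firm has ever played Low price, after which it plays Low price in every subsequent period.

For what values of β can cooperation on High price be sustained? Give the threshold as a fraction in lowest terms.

For Helio: deviation gain 30−14 = 16, per-period punishment loss 14−2 = 12. IC gives β ≥ 16/28 = 4/7.
For Apex: gain 4, loss 1 per period, so β ≥ 4/5.
The tighter constraint is Apex's, so cooperation needs β ≥ 4/5.

4/5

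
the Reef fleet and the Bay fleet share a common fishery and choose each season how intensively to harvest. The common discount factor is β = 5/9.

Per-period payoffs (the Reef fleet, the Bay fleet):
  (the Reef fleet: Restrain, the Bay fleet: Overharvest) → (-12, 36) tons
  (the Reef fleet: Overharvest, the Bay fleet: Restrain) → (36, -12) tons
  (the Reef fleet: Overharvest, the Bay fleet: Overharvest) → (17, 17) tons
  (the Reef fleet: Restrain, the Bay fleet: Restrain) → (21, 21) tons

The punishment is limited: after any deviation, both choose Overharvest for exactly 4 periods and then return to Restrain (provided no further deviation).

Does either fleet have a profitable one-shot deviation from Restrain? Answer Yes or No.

Comparing payoff streams over the 5 periods until play realigns: cooperate → 21(1+β+…+β^4); deviate → 36 + 17(β+…+β^4).
Cooperation is sustained iff (21−17)(β+…+β^4) ≥ 36−21.
β+…+β^4 = 5/9·(1−(5/9)^4)/(1−5/9) = 1.1309, and (36−21)/(21−17) = 3.7500.
1.1309 < 3.7500, so cooperation is not sustainable.

Yes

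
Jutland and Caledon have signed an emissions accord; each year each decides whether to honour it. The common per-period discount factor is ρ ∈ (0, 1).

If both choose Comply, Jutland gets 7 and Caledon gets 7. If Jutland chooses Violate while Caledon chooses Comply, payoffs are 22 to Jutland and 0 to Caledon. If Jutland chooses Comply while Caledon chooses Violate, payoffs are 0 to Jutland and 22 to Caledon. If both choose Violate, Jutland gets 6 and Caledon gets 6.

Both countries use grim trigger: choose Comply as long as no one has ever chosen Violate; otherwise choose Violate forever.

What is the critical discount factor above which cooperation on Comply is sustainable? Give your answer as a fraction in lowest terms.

Cooperation forever yields 7 each period: 7/(1−ρ).
Deviating yields 22 once, then 6 forever: 22 + 6ρ/(1−ρ).
No profitable deviation requires 7/(1−ρ) ≥ 22 + 6ρ/(1−ρ).
Multiplying by (1−ρ): 7 ≥ 22(1−ρ) + 6ρ = 22 − 16ρ.
So 16ρ ≥ 15, i.e. ρ ≥ 15/16.

15/16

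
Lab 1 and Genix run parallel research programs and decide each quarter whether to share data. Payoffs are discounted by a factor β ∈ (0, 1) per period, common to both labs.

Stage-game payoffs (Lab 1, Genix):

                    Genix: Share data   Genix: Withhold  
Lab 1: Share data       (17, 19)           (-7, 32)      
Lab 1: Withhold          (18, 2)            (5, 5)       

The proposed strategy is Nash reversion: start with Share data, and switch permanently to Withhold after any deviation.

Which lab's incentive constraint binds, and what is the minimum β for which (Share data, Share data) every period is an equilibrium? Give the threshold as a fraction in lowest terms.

Lab 1's threshold: (18−17)/(18−5) = 1/13.
Genix's threshold: (32−19)/(32−5) = 13/27.
1/13 < 13/27, so Genix binds and β* = 13/27.

Genix; β ≥ 13/27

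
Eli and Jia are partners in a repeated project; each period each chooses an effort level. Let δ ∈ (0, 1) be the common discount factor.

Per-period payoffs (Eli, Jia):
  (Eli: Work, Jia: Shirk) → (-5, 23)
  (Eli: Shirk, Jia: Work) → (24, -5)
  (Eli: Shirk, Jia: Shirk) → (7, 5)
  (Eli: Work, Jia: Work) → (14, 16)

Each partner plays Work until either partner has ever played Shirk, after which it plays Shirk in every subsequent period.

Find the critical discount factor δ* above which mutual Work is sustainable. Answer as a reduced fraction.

Eli's threshold: (24−14)/(24−7) = 10/17.
Jia's threshold: (23−16)/(23−5) = 7/18.
10/17 > 7/18, so Eli binds and δ* = 10/17.

10/17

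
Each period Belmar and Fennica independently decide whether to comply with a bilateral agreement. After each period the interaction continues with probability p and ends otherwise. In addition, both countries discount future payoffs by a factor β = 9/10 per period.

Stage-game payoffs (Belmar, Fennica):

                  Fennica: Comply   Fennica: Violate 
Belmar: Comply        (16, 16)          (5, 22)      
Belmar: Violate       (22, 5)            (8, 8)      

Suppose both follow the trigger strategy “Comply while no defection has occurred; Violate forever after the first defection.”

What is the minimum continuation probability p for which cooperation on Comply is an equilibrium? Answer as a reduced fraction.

10/21

With continuation probability p and discount β, the effective per-period discount factor is βp.
Grim-trigger IC: βp ≥ (22−16)/(22−8) = 3/7.
So p ≥ (3/7)/(9/10) = 10/21.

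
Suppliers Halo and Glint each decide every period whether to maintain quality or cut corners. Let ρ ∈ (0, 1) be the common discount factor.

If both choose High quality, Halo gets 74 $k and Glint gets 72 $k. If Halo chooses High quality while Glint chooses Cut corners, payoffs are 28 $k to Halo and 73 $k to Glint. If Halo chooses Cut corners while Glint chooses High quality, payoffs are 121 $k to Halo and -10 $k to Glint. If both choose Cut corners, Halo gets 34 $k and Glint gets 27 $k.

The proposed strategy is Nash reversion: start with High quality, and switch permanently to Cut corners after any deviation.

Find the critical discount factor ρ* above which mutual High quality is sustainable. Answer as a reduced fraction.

47/87

Halo: cooperation gives 74 each period; deviation gives 121 once then 34 forever.
  74/(1−ρ) ≥ 121 + 34ρ/(1−ρ) ⇒ ρ ≥ 47/87.
Glint: cooperation gives 72 each period; deviation gives 73 once then 27 forever.
  ρ ≥ 1/46.
Both must hold, so the binding constraint is Halo's: ρ ≥ 47/87.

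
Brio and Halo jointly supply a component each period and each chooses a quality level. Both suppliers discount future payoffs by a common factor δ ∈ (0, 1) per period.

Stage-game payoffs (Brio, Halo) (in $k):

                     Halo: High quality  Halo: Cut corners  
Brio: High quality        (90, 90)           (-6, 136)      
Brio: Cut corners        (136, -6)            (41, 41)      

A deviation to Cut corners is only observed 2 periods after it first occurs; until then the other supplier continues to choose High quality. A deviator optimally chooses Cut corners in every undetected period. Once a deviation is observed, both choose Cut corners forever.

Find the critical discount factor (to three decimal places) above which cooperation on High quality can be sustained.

Deviating for the 2 undetected periods gains 136−90 = 46 per period over cooperation, then loses 90−41 = 49 per period forever once punishment starts.
Gain: 46(1 + δ + … + δ^1); loss: 49·δ^2/(1−δ).
No profitable deviation ⇔ 46(1−δ^2) ≤ 49·δ^2, i.e. δ^2 ≥ 46/(46+49) = 46/95.
Hence δ ≥ (46/95)^(1/2) ≈ 0.696.

0.696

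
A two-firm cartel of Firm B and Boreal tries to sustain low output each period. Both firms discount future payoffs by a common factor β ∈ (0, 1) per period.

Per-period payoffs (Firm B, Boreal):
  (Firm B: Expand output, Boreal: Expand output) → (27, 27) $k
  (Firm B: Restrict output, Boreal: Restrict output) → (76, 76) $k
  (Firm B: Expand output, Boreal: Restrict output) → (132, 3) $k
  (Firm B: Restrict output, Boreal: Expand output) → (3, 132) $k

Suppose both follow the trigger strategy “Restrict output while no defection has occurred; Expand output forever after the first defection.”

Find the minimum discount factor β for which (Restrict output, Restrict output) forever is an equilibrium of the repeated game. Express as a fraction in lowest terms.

8/15

Under grim trigger the critical discount factor is (T−C)/(T−P) with T = 132, C = 76, P = 27.
β* = (132−76)/(132−27) = 56/105 = 8/15.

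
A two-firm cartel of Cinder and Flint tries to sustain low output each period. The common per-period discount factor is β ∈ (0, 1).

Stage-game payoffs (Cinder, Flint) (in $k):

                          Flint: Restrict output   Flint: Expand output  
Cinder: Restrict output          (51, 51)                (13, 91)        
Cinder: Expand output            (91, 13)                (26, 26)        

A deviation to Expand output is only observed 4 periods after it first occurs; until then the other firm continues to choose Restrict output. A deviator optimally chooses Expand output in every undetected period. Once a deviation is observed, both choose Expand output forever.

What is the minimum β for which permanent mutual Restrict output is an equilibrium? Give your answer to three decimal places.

A deviator earns 91 for 4 periods, then 26 forever; cooperating earns 51 forever. Multiplying the IC by (1−β):
51 ≥ 91(1−β^4) + 26β^4, so 65·β^4 ≥ 40 and β^4 ≥ 8/13.
β ≥ (8/13)^(1/4) ≈ 0.886.

0.886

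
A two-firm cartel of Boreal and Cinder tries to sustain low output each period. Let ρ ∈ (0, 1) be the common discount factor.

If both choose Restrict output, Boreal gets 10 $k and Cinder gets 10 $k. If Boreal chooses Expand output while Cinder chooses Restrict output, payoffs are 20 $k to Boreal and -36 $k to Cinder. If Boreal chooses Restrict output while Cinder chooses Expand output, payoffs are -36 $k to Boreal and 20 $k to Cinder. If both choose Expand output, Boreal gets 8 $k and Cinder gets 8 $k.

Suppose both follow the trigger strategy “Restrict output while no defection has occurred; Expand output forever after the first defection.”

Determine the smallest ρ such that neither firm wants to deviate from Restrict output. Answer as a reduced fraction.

Under grim trigger the critical discount factor is (T−C)/(T−P) with T = 20, C = 10, P = 8.
ρ* = (20−10)/(20−8) = 10/12 = 5/6.

5/6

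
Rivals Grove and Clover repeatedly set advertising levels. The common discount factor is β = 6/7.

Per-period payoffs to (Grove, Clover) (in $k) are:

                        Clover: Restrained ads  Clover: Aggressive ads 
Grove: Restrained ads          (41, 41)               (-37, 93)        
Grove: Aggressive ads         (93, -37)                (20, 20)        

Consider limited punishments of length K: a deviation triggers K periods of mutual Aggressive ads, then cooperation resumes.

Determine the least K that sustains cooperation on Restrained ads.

4

Need Σ_{k=1}^{K} β^k ≥ (93−41)/(41−20) = 2.4762 at β = 6/7.
At K = 3 the sum is 2.2216 < 2.4762; at K = 4 it is 2.7613 ≥ 2.4762.
So the minimum punishment length is K = 4.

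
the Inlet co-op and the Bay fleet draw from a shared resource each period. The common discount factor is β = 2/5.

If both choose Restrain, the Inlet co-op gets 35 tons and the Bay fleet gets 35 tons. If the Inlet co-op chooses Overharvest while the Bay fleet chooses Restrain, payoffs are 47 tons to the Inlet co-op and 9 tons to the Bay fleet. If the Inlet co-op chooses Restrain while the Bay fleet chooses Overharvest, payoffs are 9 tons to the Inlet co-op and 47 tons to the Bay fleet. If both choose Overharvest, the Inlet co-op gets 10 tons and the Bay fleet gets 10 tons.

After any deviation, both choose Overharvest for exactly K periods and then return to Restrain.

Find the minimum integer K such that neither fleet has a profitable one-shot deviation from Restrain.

2

Need Σ_{k=1}^{K} β^k ≥ (47−35)/(35−10) = 0.4800 at β = 2/5.
At K = 1 the sum is 0.4000 < 0.4800; at K = 2 it is 0.5600 ≥ 0.4800.
So the minimum punishment length is K = 2.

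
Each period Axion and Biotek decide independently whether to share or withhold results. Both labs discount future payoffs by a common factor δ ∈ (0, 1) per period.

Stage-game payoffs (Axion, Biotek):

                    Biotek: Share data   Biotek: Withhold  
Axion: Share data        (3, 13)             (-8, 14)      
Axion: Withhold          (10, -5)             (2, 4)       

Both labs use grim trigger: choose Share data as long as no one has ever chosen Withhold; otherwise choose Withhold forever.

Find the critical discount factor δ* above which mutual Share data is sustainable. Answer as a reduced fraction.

7/8

Axion: cooperation gives 3 each period; deviation gives 10 once then 2 forever.
  3/(1−δ) ≥ 10 + 2δ/(1−δ) ⇒ δ ≥ 7/8.
Biotek: cooperation gives 13 each period; deviation gives 14 once then 4 forever.
  δ ≥ 1/10.
Both must hold, so the binding constraint is Axion's: δ ≥ 7/8.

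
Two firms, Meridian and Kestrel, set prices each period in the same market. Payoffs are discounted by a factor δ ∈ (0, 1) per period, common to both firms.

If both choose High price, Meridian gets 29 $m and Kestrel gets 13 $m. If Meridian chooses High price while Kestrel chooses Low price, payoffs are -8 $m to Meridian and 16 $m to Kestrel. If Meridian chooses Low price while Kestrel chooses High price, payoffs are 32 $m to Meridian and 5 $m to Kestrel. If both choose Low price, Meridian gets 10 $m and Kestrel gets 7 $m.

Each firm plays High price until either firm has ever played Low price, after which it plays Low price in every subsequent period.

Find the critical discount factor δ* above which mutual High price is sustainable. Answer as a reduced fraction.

Meridian: cooperation gives 29 each period; deviation gives 32 once then 10 forever.
  29/(1−δ) ≥ 32 + 10δ/(1−δ) ⇒ δ ≥ 3/22.
Kestrel: cooperation gives 13 each period; deviation gives 16 once then 7 forever.
  δ ≥ 3/9 = 1/3.
Both must hold, so the binding constraint is Kestrel's: δ ≥ 1/3.

1/3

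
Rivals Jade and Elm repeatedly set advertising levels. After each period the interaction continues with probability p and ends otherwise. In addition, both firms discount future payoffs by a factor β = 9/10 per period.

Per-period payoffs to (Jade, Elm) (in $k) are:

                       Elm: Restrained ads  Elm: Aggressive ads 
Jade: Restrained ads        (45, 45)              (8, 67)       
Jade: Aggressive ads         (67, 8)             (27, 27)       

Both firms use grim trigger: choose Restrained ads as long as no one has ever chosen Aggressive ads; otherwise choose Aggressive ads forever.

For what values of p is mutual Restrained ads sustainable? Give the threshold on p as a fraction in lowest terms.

11/18

Expected continuation weight on next period's payoff is β·p = 9/10·p, which plays the role of the discount factor.
Cooperation requires 9/10·p ≥ (67−45)/(67−27) = 11/20, hence p ≥ 11/18.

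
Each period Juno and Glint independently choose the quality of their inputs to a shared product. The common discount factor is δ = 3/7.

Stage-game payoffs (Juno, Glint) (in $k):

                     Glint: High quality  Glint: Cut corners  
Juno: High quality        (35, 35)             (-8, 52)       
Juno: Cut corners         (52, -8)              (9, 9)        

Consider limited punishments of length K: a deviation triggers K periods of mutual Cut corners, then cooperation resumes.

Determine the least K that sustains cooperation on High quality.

No profitable deviation requires (35−9)(δ+…+δ^K) ≥ 52−35, i.e. δ+…+δ^K ≥ 17/26 ≈ 0.6538.
With δ = 3/7, the partial sums are K=1: 0.4286, K=2: 0.6122, K=3: 0.6910.
K = 3 is the first length at which the sum reaches 0.6538.

3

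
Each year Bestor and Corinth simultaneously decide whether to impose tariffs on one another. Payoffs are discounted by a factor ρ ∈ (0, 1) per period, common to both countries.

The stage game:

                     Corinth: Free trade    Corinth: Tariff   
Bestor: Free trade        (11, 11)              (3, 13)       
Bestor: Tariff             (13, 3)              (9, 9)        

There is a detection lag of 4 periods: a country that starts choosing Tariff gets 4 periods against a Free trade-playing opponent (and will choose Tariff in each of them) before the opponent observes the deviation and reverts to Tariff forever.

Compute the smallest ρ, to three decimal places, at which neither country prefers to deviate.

0.841

Deviating for the 4 undetected periods gains 13−11 = 2 per period over cooperation, then loses 11−9 = 2 per period forever once punishment starts.
Gain: 2(1 + ρ + … + ρ^3); loss: 2·ρ^4/(1−ρ).
No profitable deviation ⇔ 2(1−ρ^4) ≤ 2·ρ^4, i.e. ρ^4 ≥ 2/(2+2) = 1/2.
Hence ρ ≥ (1/2)^(1/4) ≈ 0.841.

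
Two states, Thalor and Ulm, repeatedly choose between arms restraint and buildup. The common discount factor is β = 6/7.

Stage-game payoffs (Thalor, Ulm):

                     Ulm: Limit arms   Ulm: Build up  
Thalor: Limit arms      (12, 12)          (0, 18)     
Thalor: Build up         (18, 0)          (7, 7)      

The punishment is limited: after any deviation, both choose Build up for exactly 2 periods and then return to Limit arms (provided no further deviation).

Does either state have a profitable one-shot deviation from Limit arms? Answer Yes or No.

A one-shot deviation gives 18 now, then 7 for 2 periods, then back to 12.
Gain from deviating: (18−12) today; loss: (12−7) in each of the next 2 periods.
No-deviation condition: (12−7)(β+…+β^2) ≥ 18−12, i.e. β+…+β^2 ≥ 6/5.
At β = 6/7: β+…+β^2 = 1.5918 ≥ 1.2000.
So cooperation is sustainable.

No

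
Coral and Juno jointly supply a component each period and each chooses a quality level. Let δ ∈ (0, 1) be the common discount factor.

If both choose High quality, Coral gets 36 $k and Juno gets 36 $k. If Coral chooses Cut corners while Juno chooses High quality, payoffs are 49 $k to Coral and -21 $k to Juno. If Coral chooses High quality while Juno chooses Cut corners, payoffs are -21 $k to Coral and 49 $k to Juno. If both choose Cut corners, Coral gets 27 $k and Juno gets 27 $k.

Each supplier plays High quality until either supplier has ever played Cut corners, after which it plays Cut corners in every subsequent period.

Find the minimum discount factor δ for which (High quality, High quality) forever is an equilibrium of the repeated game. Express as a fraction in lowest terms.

Under grim trigger the critical discount factor is (T−C)/(T−P) with T = 49, C = 36, P = 27.
δ* = (49−36)/(49−27) = 13/22.

13/22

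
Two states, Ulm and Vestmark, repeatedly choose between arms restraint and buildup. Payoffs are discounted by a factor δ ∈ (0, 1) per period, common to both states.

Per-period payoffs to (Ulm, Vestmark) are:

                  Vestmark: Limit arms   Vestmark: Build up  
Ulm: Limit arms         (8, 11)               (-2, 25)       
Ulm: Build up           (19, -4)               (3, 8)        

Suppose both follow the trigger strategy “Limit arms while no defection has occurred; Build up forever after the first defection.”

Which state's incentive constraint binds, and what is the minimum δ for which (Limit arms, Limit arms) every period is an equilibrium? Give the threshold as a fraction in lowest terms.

Vestmark; δ ≥ 14/17

Ulm: cooperation gives 8 each period; deviation gives 19 once then 3 forever.
  8/(1−δ) ≥ 19 + 3δ/(1−δ) ⇒ δ ≥ 11/16.
Vestmark: cooperation gives 11 each period; deviation gives 25 once then 8 forever.
  δ ≥ 14/17.
Both must hold, so the binding constraint is Vestmark's: δ ≥ 14/17.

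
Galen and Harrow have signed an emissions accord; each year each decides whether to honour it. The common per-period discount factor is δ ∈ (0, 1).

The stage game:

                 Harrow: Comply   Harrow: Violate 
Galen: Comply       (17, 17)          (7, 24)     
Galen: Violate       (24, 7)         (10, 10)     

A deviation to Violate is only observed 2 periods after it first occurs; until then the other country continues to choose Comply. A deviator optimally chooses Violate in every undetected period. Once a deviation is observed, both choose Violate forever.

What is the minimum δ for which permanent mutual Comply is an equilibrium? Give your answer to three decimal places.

0.707

The best deviation is to choose Violate for all 2 undetected periods, earning 24 each, then 10 forever once detected.
Deviation value: 24(1−δ^2)/(1−δ) + 10δ^2/(1−δ); cooperation value: 17/(1−δ).
IC: 17 ≥ 24(1−δ^2) + 10δ^2 = 24 − 14δ^2.
So δ^2 ≥ 7/14 = 1/2, giving δ ≥ (1/2)^(1/2) ≈ 0.707.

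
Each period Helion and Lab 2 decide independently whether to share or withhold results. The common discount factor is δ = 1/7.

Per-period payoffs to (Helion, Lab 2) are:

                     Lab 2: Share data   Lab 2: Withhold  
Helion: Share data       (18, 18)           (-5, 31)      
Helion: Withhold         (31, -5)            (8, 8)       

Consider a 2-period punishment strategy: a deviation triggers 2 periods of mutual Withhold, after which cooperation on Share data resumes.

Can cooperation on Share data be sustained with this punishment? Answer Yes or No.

No

IC: δ+…+δ^2 ≥ (31−18)/(18−8) = 13/10.
At δ = 1/7: partial sum = 0.1633 < 1.3000. Cooperation not sustainable.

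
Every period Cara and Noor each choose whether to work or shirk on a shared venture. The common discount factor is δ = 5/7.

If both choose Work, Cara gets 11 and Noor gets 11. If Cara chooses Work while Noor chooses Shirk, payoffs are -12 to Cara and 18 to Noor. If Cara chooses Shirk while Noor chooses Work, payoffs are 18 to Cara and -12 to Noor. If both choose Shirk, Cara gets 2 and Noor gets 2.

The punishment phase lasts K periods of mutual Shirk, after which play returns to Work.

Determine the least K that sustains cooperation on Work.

No profitable deviation requires (11−2)(δ+…+δ^K) ≥ 18−11, i.e. δ+…+δ^K ≥ 7/9 ≈ 0.7778.
With δ = 5/7, the partial sums are K=1: 0.7143, K=2: 1.2245.
K = 2 is the first length at which the sum reaches 0.7778.

2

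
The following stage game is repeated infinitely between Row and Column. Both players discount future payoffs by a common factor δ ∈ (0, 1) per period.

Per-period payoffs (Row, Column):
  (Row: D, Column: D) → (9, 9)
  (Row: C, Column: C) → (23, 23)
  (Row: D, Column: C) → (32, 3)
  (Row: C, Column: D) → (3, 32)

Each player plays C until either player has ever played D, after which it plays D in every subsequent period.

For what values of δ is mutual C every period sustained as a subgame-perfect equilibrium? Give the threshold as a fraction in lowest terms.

Cooperation forever yields 23 each period: 23/(1−δ).
Deviating yields 32 once, then 9 forever: 32 + 9δ/(1−δ).
No profitable deviation requires 23/(1−δ) ≥ 32 + 9δ/(1−δ).
Multiplying by (1−δ): 23 ≥ 32(1−δ) + 9δ = 32 − 23δ.
So 23δ ≥ 9, i.e. δ ≥ 9/23.

9/23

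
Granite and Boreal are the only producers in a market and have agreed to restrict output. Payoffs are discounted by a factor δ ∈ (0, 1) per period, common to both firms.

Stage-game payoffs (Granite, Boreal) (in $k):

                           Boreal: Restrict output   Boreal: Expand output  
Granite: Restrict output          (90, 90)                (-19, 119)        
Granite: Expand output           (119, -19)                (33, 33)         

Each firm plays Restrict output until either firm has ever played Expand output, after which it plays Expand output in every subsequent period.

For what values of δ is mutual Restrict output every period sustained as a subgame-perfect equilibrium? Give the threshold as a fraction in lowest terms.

29/86

Cooperation forever yields 90 each period: 90/(1−δ).
Deviating yields 119 once, then 33 forever: 119 + 33δ/(1−δ).
No profitable deviation requires 90/(1−δ) ≥ 119 + 33δ/(1−δ).
Multiplying by (1−δ): 90 ≥ 119(1−δ) + 33δ = 119 − 86δ.
So 86δ ≥ 29, i.e. δ ≥ 29/86.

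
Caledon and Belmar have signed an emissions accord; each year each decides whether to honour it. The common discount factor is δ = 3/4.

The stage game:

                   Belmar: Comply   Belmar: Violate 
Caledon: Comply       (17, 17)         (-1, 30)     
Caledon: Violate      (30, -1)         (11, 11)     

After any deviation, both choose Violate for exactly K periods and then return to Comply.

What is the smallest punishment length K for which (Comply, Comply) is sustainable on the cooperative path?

5

No profitable deviation requires (17−11)(δ+…+δ^K) ≥ 30−17, i.e. δ+…+δ^K ≥ 13/6 ≈ 2.1667.
With δ = 3/4, the partial sums are K=1: 0.7500, K=2: 1.3125, K=3: 1.7344, K=4: 2.0508, K=5: 2.2881.
K = 5 is the first length at which the sum reaches 2.1667.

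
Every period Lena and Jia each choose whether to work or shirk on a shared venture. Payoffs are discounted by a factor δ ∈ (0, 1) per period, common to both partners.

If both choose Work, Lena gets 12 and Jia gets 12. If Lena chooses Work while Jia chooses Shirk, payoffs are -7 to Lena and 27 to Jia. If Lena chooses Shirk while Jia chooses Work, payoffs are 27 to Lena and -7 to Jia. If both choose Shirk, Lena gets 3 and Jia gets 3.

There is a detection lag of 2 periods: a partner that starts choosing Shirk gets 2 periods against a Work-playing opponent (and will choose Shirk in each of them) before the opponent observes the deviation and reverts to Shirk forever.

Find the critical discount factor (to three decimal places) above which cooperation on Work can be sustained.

0.791

The best deviation is to choose Shirk for all 2 undetected periods, earning 27 each, then 3 forever once detected.
Deviation value: 27(1−δ^2)/(1−δ) + 3δ^2/(1−δ); cooperation value: 12/(1−δ).
IC: 12 ≥ 27(1−δ^2) + 3δ^2 = 27 − 24δ^2.
So δ^2 ≥ 15/24 = 5/8, giving δ ≥ (5/8)^(1/2) ≈ 0.791.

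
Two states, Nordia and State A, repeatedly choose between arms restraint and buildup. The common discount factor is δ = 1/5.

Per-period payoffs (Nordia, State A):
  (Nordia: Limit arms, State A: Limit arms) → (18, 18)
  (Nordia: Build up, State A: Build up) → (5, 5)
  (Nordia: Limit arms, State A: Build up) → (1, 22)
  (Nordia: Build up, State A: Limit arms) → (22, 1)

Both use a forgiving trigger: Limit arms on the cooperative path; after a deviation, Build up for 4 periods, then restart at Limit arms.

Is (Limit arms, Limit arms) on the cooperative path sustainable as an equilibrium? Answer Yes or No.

No

A one-shot deviation gives 22 now, then 5 for 4 periods, then back to 18.
Gain from deviating: (22−18) today; loss: (18−5) in each of the next 4 periods.
No-deviation condition: (18−5)(δ+…+δ^4) ≥ 22−18, i.e. δ+…+δ^4 ≥ 4/13.
At δ = 1/5: δ+…+δ^4 = 0.2496 < 0.3077.
So cooperation is not sustainable.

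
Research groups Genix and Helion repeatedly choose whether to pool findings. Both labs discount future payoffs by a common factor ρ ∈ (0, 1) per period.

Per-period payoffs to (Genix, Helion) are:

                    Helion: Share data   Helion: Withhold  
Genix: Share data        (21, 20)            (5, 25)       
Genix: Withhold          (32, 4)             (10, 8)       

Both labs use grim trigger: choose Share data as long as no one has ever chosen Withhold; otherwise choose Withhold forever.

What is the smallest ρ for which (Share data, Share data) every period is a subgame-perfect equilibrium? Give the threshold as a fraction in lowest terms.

1/2

Genix: cooperation gives 21 each period; deviation gives 32 once then 10 forever.
  21/(1−ρ) ≥ 32 + 10ρ/(1−ρ) ⇒ ρ ≥ 11/22 = 1/2.
Helion: cooperation gives 20 each period; deviation gives 25 once then 8 forever.
  ρ ≥ 5/17.
Both must hold, so the binding constraint is Genix's: ρ ≥ 1/2.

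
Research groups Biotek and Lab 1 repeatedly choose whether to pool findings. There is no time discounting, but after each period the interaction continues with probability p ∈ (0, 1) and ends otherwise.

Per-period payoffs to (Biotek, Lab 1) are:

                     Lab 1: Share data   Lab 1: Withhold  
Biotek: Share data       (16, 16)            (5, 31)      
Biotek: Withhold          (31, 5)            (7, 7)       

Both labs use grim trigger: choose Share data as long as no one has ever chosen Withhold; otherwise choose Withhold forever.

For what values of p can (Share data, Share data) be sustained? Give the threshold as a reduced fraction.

Expected cooperation value is 16 + p·16 + p²·16 + … = 16/(1−p); deviation gives 31 + p·7/(1−p).
16 ≥ 31(1−p) + 7p ⇒ 24p ≥ 15 ⇒ p ≥ 15/24 = 5/8.

5/8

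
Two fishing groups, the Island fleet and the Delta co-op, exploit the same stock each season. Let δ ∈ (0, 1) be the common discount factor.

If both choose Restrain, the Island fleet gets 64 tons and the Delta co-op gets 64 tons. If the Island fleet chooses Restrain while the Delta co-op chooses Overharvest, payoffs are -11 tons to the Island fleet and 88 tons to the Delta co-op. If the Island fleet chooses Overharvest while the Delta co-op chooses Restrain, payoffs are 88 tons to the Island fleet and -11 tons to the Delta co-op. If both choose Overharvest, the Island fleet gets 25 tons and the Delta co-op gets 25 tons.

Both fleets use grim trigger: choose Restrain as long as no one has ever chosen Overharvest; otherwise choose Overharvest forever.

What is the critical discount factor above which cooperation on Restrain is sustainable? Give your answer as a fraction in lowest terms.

8/21

64/(1−δ) ≥ 88 + 25δ/(1−δ)
64 ≥ 88 − 63δ
δ ≥ 24/63 = 8/21.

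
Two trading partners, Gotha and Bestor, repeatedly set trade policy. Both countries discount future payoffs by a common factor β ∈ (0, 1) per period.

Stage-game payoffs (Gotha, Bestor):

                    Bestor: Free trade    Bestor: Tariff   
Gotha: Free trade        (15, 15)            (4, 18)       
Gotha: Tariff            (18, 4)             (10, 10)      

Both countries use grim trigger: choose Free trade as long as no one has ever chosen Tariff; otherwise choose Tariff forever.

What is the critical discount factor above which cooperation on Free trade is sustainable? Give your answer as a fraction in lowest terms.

3/8

Under grim trigger the critical discount factor is (T−C)/(T−P) with T = 18, C = 15, P = 10.
β* = (18−15)/(18−10) = 3/8.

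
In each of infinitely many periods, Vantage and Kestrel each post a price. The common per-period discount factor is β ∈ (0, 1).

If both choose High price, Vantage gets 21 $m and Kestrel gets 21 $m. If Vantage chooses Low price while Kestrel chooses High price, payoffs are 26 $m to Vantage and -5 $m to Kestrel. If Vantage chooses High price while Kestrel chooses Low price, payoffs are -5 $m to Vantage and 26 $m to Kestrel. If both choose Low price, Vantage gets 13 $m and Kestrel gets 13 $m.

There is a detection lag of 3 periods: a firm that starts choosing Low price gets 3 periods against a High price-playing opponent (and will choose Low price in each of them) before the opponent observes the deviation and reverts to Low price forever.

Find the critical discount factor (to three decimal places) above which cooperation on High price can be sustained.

The best deviation is to choose Low price for all 3 undetected periods, earning 26 each, then 13 forever once detected.
Deviation value: 26(1−β^3)/(1−β) + 13β^3/(1−β); cooperation value: 21/(1−β).
IC: 21 ≥ 26(1−β^3) + 13β^3 = 26 − 13β^3.
So β^3 ≥ 5/13, giving β ≥ (5/13)^(1/3) ≈ 0.727.

0.727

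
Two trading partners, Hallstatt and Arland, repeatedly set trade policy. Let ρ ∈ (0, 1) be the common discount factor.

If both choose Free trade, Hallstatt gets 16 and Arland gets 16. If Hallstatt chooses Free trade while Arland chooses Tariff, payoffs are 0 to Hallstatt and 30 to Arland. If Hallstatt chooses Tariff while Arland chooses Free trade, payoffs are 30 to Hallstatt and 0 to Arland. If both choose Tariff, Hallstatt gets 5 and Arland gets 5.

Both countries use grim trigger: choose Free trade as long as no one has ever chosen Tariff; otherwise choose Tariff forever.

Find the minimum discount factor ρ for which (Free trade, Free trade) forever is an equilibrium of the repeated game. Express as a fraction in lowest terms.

Cooperation forever yields 16 each period: 16/(1−ρ).
Deviating yields 30 once, then 5 forever: 30 + 5ρ/(1−ρ).
No profitable deviation requires 16/(1−ρ) ≥ 30 + 5ρ/(1−ρ).
Multiplying by (1−ρ): 16 ≥ 30(1−ρ) + 5ρ = 30 − 25ρ.
So 25ρ ≥ 14, i.e. ρ ≥ 14/25.

14/25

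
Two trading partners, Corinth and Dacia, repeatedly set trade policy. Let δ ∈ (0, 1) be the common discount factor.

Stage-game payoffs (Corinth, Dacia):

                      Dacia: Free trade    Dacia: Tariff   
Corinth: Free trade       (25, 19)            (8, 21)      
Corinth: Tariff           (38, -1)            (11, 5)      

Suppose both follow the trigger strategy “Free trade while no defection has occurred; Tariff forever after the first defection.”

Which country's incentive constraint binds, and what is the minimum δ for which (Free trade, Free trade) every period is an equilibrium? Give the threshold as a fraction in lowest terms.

Corinth's threshold: (38−25)/(38−11) = 13/27.
Dacia's threshold: (21−19)/(21−5) = 1/8.
13/27 > 1/8, so Corinth binds and δ* = 13/27.

Corinth; δ ≥ 13/27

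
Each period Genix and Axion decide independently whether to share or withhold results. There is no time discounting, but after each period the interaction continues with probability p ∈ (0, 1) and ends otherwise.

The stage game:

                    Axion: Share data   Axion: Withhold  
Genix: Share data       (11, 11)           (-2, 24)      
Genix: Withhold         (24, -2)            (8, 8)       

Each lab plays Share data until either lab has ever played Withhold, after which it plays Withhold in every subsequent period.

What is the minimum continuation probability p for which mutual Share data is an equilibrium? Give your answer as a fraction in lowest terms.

13/16

Expected cooperation value is 11 + p·11 + p²·11 + … = 11/(1−p); deviation gives 24 + p·8/(1−p).
11 ≥ 24(1−p) + 8p ⇒ 16p ≥ 13 ⇒ p ≥ 13/16.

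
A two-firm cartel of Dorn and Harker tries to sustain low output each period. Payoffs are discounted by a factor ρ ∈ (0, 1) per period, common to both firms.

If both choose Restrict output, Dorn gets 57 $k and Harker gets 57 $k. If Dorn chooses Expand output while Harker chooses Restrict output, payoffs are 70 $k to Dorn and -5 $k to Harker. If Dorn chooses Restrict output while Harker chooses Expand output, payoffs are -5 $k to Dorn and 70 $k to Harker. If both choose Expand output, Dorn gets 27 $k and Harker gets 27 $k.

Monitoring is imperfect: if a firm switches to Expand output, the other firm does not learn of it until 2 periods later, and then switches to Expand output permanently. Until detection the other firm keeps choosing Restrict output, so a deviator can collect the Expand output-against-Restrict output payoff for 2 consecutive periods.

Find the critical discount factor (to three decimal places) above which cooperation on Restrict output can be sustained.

0.550

The best deviation is to choose Expand output for all 2 undetected periods, earning 70 each, then 27 forever once detected.
Deviation value: 70(1−ρ^2)/(1−ρ) + 27ρ^2/(1−ρ); cooperation value: 57/(1−ρ).
IC: 57 ≥ 70(1−ρ^2) + 27ρ^2 = 70 − 43ρ^2.
So ρ^2 ≥ 13/43, giving ρ ≥ (13/43)^(1/2) ≈ 0.550.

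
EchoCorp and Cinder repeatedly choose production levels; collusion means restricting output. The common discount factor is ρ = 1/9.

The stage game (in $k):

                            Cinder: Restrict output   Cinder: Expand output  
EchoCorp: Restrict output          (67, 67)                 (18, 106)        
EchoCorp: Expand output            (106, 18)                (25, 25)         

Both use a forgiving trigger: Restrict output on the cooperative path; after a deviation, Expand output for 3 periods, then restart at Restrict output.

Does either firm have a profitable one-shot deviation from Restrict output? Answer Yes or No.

Yes

Comparing payoff streams over the 4 periods until play realigns: cooperate → 67(1+ρ+…+ρ^3); deviate → 106 + 25(ρ+…+ρ^3).
Cooperation is sustained iff (67−25)(ρ+…+ρ^3) ≥ 106−67.
ρ+…+ρ^3 = 1/9·(1−(1/9)^3)/(1−1/9) = 0.1248, and (106−67)/(67−25) = 0.9286.
0.1248 < 0.9286, so cooperation is not sustainable.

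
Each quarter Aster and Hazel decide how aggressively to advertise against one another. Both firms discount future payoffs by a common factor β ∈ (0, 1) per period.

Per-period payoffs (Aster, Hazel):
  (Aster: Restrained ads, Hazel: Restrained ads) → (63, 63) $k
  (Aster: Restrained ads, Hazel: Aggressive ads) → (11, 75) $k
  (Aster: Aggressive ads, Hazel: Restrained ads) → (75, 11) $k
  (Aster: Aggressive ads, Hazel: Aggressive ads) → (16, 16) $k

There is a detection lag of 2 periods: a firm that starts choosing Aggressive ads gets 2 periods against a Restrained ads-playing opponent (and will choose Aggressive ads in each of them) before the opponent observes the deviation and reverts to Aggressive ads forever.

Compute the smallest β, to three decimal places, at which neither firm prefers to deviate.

0.451

Deviating for the 2 undetected periods gains 75−63 = 12 per period over cooperation, then loses 63−16 = 47 per period forever once punishment starts.
Gain: 12(1 + β + … + β^1); loss: 47·β^2/(1−β).
No profitable deviation ⇔ 12(1−β^2) ≤ 47·β^2, i.e. β^2 ≥ 12/(12+47) = 12/59.
Hence β ≥ (12/59)^(1/2) ≈ 0.451.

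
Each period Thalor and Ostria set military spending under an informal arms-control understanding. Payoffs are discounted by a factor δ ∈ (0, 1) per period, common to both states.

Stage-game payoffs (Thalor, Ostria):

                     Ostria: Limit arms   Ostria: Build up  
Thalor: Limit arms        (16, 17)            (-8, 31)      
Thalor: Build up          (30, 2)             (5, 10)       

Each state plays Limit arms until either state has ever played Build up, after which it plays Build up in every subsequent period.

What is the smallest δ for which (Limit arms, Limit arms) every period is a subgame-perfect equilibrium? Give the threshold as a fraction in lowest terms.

2/3

Thalor: cooperation gives 16 each period; deviation gives 30 once then 5 forever.
  16/(1−δ) ≥ 30 + 5δ/(1−δ) ⇒ δ ≥ 14/25.
Ostria: cooperation gives 17 each period; deviation gives 31 once then 10 forever.
  δ ≥ 14/21 = 2/3.
Both must hold, so the binding constraint is Ostria's: δ ≥ 2/3.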